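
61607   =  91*677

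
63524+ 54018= 117542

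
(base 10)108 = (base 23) 4G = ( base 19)5D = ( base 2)1101100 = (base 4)1230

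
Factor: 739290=2^1*3^1*5^1* 19^1*1297^1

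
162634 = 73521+89113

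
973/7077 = 139/1011 = 0.14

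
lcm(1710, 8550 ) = 8550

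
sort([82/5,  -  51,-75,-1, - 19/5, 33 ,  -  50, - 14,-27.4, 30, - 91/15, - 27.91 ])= [ - 75, - 51,- 50, - 27.91,  -  27.4,  -  14,-91/15 , - 19/5, - 1,82/5, 30  ,  33]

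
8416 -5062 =3354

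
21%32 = 21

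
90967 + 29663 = 120630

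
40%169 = 40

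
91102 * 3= 273306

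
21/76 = 21/76 = 0.28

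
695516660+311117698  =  1006634358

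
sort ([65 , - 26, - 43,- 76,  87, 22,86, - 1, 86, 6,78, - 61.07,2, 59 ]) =[ -76 , - 61.07, - 43, - 26, - 1, 2,6, 22,  59,  65,78, 86, 86, 87 ] 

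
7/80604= 7/80604 = 0.00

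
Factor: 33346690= 2^1*5^1*13^1*17^1*79^1*191^1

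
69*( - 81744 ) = -5640336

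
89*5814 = 517446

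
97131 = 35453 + 61678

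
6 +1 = 7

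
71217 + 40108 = 111325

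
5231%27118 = 5231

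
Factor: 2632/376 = 7^1 = 7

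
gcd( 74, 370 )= 74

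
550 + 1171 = 1721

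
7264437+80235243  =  87499680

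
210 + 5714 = 5924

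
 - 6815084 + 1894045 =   -  4921039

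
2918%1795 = 1123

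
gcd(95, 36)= 1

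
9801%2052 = 1593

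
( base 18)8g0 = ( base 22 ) 5kk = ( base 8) 5500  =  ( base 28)3io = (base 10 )2880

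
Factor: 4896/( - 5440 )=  - 2^( - 1 )*3^2*5^ ( - 1 ) = - 9/10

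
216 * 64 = 13824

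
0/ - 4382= 0/1= -0.00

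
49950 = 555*90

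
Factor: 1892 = 2^2*11^1*43^1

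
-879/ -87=10 + 3/29 = 10.10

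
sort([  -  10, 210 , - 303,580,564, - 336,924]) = [ - 336, - 303,- 10, 210,564, 580,924 ]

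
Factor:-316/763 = -2^2*7^( - 1 )*79^1*109^( - 1) 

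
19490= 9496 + 9994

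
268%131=6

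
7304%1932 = 1508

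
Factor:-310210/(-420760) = 2^( - 2)*157^ (-1 )*463^1 = 463/628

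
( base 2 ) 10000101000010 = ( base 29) a3h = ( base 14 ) 3162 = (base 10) 8514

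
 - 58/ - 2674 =29/1337 = 0.02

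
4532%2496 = 2036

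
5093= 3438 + 1655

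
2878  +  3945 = 6823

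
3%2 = 1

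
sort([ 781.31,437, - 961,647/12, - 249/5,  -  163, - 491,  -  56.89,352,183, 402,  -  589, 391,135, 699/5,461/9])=[ - 961, - 589, - 491 ,-163, - 56.89, - 249/5,461/9,647/12,135 , 699/5,183,352,391,402, 437,781.31 ] 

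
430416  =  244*1764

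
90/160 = 9/16=0.56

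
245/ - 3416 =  - 35/488 = - 0.07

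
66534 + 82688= 149222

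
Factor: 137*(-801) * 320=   -  35115840 = -2^6*3^2*5^1*89^1*137^1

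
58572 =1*58572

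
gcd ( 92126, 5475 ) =73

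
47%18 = 11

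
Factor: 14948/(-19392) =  - 2^(-4 )*3^( - 1) * 37^1  =  - 37/48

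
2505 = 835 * 3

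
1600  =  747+853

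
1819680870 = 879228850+940452020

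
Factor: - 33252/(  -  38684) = 8313/9671= 3^1* 17^1 * 19^( - 1)*163^1*509^(-1)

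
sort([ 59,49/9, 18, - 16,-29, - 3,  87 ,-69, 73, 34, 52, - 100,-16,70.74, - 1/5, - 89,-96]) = [  -  100, - 96,-89,  -  69,-29, - 16 ,-16, - 3, - 1/5,49/9 , 18, 34,52,59,70.74, 73,87 ] 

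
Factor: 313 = 313^1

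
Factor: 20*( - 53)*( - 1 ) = 2^2*5^1*53^1 = 1060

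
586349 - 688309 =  - 101960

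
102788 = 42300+60488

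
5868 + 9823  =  15691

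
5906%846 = 830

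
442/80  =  5 + 21/40 = 5.53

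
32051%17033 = 15018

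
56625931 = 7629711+48996220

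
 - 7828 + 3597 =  - 4231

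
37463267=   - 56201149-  - 93664416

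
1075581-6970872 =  - 5895291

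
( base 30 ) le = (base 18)1HE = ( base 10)644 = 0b1010000100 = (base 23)150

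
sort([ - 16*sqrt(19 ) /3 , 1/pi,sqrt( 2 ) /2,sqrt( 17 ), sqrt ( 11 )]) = [ - 16*sqrt ( 19 )/3,  1/pi,  sqrt( 2 )/2, sqrt (11 ), sqrt( 17 )]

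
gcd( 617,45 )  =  1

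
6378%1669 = 1371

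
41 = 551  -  510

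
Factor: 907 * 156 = 141492 = 2^2*3^1*13^1 * 907^1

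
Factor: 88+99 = 11^1*17^1 = 187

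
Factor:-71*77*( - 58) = 317086 =2^1*7^1*11^1*29^1*71^1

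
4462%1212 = 826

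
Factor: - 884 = -2^2*13^1*17^1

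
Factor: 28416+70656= 99072  =  2^8*3^2*43^1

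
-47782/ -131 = 47782/131 = 364.75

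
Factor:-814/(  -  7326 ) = 1/9 = 3^( -2 ) 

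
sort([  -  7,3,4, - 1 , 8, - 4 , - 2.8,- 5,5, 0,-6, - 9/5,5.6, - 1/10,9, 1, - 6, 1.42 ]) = [ - 7, - 6, - 6, - 5,-4, - 2.8,-9/5, - 1, - 1/10,0,1,  1.42, 3,4,5,5.6, 8,9]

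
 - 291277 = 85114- 376391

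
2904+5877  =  8781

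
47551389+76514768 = 124066157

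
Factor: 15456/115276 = 24/179 = 2^3 * 3^1* 179^ (-1 )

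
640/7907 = 640/7907 = 0.08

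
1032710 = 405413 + 627297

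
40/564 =10/141 = 0.07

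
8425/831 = 10+115/831 =10.14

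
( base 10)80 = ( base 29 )2m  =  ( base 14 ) 5A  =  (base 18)48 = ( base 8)120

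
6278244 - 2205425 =4072819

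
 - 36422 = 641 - 37063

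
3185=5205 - 2020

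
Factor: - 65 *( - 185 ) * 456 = 5483400=2^3*3^1 * 5^2*13^1 * 19^1*37^1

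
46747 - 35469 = 11278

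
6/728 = 3/364=   0.01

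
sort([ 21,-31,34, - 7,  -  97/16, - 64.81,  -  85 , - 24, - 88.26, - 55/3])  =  [ - 88.26, - 85, - 64.81, - 31, - 24,-55/3,-7, - 97/16, 21,34]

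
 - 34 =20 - 54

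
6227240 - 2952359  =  3274881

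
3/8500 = 3/8500 =0.00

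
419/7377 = 419/7377= 0.06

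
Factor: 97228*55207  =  2^2*109^1 *223^1*55207^1 = 5367666196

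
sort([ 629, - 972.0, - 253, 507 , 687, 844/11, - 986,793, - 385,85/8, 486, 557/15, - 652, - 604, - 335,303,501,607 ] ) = [  -  986,  -  972.0, - 652, - 604,-385,-335, - 253,85/8, 557/15,  844/11, 303,486, 501, 507, 607,629, 687, 793]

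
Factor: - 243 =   -  3^5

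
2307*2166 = 4996962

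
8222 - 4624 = 3598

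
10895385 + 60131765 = 71027150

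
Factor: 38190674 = 2^1*19095337^1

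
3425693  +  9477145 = 12902838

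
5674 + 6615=12289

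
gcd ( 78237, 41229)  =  9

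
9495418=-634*( - 14977 ) 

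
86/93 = 86/93 = 0.92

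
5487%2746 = 2741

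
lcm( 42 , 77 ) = 462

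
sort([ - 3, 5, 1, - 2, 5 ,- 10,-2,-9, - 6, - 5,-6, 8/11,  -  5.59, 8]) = [-10, -9, - 6,-6,-5.59,- 5,-3, - 2, - 2,8/11, 1, 5,5,8 ] 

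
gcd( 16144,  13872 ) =16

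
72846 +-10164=62682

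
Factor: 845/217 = 5^1*7^( - 1 )*13^2*31^ ( - 1) 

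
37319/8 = 37319/8 = 4664.88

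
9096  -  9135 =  - 39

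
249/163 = 1+86/163 =1.53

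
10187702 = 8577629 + 1610073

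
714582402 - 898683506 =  - 184101104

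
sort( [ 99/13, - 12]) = [-12,  99/13]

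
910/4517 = 910/4517 = 0.20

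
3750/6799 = 3750/6799 = 0.55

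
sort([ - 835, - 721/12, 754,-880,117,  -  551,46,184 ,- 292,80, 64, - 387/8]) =[ - 880, - 835 , - 551, - 292, - 721/12, - 387/8 , 46, 64, 80, 117,  184, 754 ] 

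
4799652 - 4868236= - 68584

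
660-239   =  421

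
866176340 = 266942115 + 599234225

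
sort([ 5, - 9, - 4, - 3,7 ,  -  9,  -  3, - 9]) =[ - 9 , - 9,-9, - 4, - 3, - 3, 5 , 7]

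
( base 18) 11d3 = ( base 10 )6393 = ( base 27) 8kl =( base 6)45333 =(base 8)14371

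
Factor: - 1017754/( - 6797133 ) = 2^1*3^(-2)* 7^ ( - 2)*19^1 * 15413^( - 1)*26783^1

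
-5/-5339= 5/5339 = 0.00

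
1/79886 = 1/79886 = 0.00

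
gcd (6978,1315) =1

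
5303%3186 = 2117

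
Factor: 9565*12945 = 123818925 = 3^1*5^2 * 863^1*1913^1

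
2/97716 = 1/48858= 0.00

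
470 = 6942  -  6472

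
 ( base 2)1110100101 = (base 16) 3A5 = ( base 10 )933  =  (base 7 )2502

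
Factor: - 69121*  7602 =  -2^1*3^1*7^1*13^2 * 181^1*409^1 = - 525457842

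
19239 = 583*33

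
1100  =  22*50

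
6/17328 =1/2888 = 0.00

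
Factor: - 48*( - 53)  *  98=2^5*3^1*7^2 * 53^1 = 249312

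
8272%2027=164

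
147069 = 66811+80258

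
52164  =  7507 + 44657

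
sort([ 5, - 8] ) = [ - 8,5 ]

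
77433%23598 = 6639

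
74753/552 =135  +  233/552 = 135.42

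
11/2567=11/2567  =  0.00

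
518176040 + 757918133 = 1276094173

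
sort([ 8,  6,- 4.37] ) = [-4.37,6, 8]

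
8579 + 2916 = 11495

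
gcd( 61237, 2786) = 1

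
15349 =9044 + 6305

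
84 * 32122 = 2698248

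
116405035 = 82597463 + 33807572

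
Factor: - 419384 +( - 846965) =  - 1266349 = - 7^1*180907^1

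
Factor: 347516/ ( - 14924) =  - 7^(-1)* 163^1=- 163/7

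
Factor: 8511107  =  11^1 * 19^1*193^1*211^1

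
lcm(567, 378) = 1134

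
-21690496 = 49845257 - 71535753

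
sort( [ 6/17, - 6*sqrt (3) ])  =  [ - 6*sqrt(3 ),6/17]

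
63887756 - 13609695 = 50278061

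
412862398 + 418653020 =831515418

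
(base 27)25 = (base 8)73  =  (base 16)3b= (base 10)59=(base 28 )23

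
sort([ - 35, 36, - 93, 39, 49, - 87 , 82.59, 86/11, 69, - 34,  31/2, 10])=[ - 93 , - 87, -35,  -  34, 86/11,10, 31/2, 36,39, 49,69  ,  82.59] 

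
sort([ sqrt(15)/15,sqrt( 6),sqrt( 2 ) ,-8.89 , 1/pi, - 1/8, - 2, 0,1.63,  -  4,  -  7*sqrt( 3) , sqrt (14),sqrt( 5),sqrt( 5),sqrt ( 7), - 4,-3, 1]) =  [ - 7*sqrt(3),-8.89,-4, - 4, - 3,-2,  -  1/8,0,sqrt( 15 )/15,1/pi,1,sqrt(2),1.63,sqrt( 5),sqrt(5),  sqrt( 6), sqrt(7 ),sqrt( 14)]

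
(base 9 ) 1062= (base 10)785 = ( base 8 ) 1421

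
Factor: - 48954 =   -  2^1*3^1*41^1*199^1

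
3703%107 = 65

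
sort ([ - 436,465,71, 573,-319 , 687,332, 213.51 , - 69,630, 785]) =[-436, - 319, - 69,71,213.51,332, 465, 573,630,687,785 ] 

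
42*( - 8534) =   -  358428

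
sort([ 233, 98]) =[ 98, 233] 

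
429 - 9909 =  - 9480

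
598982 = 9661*62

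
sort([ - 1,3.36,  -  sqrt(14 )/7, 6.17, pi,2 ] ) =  [ - 1, - sqrt(14) /7,  2 , pi, 3.36, 6.17] 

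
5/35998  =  5/35998= 0.00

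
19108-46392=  - 27284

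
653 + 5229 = 5882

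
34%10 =4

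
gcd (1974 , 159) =3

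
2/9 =2/9 = 0.22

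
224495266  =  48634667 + 175860599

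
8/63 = 8/63 = 0.13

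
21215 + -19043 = 2172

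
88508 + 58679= 147187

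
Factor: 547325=5^2*21893^1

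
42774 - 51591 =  - 8817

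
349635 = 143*2445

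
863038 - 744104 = 118934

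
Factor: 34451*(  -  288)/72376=- 2^2 *3^2 * 47^1*83^( - 1)*109^ ( - 1) *733^1 = - 1240236/9047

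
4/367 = 4/367 = 0.01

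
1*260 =260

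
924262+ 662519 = 1586781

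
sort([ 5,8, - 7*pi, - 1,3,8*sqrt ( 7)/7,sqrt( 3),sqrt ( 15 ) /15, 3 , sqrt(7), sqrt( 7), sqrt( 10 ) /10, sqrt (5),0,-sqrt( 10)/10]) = [ - 7*pi, - 1,  -  sqrt( 10 ) /10,0,sqrt( 15) /15, sqrt( 10 )/10 , sqrt (3 ),  sqrt( 5 ) , sqrt ( 7),sqrt(7),3,3,8*sqrt( 7)/7,5,8]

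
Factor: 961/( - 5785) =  - 5^( - 1)*13^(-1 )* 31^2*89^( - 1 )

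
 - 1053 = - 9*117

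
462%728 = 462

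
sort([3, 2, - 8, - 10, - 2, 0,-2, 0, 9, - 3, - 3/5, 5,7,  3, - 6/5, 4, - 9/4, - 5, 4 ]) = [ - 10, - 8,-5, - 3,  -  9/4, - 2, - 2,  -  6/5,-3/5,0, 0,2, 3, 3, 4, 4, 5, 7,9 ] 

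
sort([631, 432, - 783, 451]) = [ - 783, 432, 451, 631]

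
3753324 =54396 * 69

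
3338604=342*9762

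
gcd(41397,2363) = 1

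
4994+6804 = 11798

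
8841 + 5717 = 14558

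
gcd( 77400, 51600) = 25800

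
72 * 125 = 9000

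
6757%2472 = 1813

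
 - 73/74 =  - 73/74 = - 0.99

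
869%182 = 141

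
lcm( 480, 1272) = 25440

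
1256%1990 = 1256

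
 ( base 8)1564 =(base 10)884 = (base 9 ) 1182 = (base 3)1012202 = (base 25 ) 1A9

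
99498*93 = 9253314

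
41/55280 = 41/55280 = 0.00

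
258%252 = 6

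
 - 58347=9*( - 6483)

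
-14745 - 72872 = - 87617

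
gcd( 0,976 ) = 976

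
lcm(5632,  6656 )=73216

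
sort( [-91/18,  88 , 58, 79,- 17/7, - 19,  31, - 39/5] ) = [ - 19,-39/5, - 91/18, -17/7 , 31,  58, 79,  88] 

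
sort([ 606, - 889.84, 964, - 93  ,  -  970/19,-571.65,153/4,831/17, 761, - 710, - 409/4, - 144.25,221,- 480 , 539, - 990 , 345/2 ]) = [  -  990, - 889.84,  -  710, - 571.65, - 480, - 144.25, -409/4, - 93, - 970/19, 153/4,  831/17,345/2,221,539,606,  761 , 964]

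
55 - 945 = - 890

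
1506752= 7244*208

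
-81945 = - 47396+  -  34549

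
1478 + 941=2419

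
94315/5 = 18863=18863.00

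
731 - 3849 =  - 3118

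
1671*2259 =3774789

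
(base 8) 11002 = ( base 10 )4610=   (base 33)47N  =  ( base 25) 79a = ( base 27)68K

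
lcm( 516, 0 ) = 0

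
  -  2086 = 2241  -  4327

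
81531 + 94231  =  175762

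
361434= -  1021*(  -  354 ) 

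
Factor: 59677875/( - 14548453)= - 3^2*5^3 * 53047^1*14548453^(- 1) 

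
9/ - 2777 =  -  1 + 2768/2777 =-0.00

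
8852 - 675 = 8177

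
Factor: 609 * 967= 588903 = 3^1*7^1 * 29^1 *967^1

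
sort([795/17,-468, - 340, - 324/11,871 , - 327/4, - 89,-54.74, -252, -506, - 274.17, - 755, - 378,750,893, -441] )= [ - 755 , - 506, - 468,-441,-378,-340, - 274.17,-252,-89, - 327/4, - 54.74, - 324/11,795/17,750,871,893] 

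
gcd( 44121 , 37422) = 231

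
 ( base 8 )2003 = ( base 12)717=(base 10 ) 1027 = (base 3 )1102001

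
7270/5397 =1+ 1873/5397=1.35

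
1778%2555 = 1778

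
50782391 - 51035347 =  - 252956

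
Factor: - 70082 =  - 2^1*67^1*523^1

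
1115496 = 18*61972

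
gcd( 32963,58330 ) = 1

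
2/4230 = 1/2115 = 0.00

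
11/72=11/72 =0.15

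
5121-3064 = 2057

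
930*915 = 850950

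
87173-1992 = 85181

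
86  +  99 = 185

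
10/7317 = 10/7317 =0.00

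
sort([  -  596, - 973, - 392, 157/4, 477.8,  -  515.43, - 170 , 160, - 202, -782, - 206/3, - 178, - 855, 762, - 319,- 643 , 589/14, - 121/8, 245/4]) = [-973, - 855, - 782,  -  643, - 596  ,-515.43, - 392, - 319, - 202, - 178, - 170, - 206/3, - 121/8, 157/4,589/14,245/4,160, 477.8,762 ] 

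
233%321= 233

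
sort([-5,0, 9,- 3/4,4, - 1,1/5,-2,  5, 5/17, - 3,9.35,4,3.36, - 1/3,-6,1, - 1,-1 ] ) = [ -6, - 5,-3 , - 2, - 1, - 1, - 1, - 3/4, - 1/3,0,1/5,5/17,1,  3.36,4, 4, 5,9, 9.35]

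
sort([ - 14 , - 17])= [ - 17 ,- 14 ] 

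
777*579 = 449883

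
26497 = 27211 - 714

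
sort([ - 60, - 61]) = [  -  61, - 60 ] 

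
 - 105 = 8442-8547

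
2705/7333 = 2705/7333 = 0.37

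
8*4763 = 38104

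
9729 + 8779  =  18508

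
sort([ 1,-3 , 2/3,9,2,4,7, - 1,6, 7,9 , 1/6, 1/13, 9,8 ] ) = [  -  3,  -  1,1/13,1/6,2/3 , 1, 2,4,  6,7 , 7,8,9,  9,9] 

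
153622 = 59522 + 94100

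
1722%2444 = 1722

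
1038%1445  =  1038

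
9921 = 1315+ 8606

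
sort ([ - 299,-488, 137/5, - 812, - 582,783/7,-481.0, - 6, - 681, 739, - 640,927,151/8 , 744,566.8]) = [ - 812, -681, - 640, - 582, - 488, - 481.0, - 299 ,  -  6,151/8,137/5,  783/7,566.8,739,744, 927]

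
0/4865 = 0 = 0.00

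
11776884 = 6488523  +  5288361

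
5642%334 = 298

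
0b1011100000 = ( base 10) 736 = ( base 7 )2101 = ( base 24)16G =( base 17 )295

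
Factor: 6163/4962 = 2^( - 1)*3^( - 1)*827^( - 1 )*6163^1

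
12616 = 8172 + 4444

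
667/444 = 667/444 = 1.50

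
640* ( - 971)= - 621440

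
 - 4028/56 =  - 72 +1/14 = - 71.93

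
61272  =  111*552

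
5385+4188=9573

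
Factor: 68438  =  2^1 * 19^1*1801^1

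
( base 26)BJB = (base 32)7O5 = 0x1f05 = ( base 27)ao3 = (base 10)7941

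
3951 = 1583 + 2368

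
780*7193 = 5610540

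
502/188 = 251/94 = 2.67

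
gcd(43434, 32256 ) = 18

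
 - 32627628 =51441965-84069593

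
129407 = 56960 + 72447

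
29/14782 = 29/14782 = 0.00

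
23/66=23/66  =  0.35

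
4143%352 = 271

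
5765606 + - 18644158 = -12878552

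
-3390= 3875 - 7265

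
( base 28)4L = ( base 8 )205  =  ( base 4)2011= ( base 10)133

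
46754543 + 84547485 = 131302028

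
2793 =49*57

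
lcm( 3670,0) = 0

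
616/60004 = 22/2143 = 0.01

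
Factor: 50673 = 3^1 * 7^1*19^1*127^1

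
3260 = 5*652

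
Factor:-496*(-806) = 399776 = 2^5* 13^1*31^2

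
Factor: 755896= 2^3 * 19^1*4973^1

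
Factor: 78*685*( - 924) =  - 49369320 = - 2^3*3^2*5^1*7^1 * 11^1 * 13^1*137^1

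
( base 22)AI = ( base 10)238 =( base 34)70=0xEE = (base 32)7E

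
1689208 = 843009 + 846199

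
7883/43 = 183 + 14/43 = 183.33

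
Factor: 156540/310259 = 2^2 * 3^1 * 5^1 * 449^( - 1 )*691^ (-1) * 2609^1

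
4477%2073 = 331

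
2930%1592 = 1338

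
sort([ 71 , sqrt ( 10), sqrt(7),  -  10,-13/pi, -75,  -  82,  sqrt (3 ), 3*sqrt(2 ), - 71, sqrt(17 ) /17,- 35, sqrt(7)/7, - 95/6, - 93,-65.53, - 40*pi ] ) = [ - 40*pi,-93, - 82, -75, - 71, - 65.53, - 35 , - 95/6,-10, - 13/pi, sqrt(17 ) /17,sqrt (7)/7, sqrt(3), sqrt ( 7),sqrt( 10 ),3 * sqrt( 2),  71] 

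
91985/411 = 223  +  332/411  =  223.81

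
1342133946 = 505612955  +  836520991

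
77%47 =30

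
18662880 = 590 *31632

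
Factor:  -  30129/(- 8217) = 3^( - 1)*11^1 = 11/3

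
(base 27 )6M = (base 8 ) 270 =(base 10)184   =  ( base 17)ae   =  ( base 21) 8g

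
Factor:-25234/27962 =-37/41 =- 37^1* 41^(-1 )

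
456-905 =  - 449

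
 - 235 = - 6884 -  - 6649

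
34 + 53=87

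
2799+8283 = 11082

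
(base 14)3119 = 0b10000100000011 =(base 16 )2103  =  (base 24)eg3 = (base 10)8451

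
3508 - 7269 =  - 3761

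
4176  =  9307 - 5131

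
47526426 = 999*47574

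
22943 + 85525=108468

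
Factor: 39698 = 2^1* 23^1*863^1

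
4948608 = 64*77322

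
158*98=15484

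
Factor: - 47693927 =-23^1*2073649^1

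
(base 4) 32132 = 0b1110011110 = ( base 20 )266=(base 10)926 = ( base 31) tr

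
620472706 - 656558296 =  - 36085590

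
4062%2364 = 1698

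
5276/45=5276/45 = 117.24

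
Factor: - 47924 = -2^2*11981^1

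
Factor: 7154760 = 2^3*3^1*5^1*109^1*547^1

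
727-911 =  - 184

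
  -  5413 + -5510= - 10923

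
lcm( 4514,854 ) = 31598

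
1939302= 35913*54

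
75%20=15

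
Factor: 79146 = 2^1*3^2*4397^1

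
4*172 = 688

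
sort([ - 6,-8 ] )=[  -  8,-6]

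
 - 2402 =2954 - 5356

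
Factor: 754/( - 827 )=- 2^1*13^1*29^1*827^( - 1 )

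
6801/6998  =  6801/6998 = 0.97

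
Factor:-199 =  - 199^1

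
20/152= 5/38 = 0.13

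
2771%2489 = 282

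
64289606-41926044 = 22363562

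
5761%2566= 629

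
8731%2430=1441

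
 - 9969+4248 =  - 5721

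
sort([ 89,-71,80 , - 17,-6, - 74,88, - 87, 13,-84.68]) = [ - 87, - 84.68,-74, - 71, - 17, - 6,13,80,88, 89]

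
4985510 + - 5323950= - 338440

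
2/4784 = 1/2392 = 0.00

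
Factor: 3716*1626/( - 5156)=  - 2^1*3^1*271^1 *929^1*1289^( - 1 ) = - 1510554/1289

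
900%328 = 244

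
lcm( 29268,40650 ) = 731700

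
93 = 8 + 85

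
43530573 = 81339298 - 37808725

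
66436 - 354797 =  - 288361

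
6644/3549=6644/3549 = 1.87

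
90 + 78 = 168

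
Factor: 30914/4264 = 2^(- 2)*29^1 = 29/4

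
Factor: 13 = 13^1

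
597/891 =199/297 = 0.67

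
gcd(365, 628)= 1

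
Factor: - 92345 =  - 5^1 * 11^1 * 23^1 * 73^1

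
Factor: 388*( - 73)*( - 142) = 2^3*71^1*73^1*97^1 = 4022008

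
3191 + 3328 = 6519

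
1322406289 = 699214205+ 623192084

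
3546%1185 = 1176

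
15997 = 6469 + 9528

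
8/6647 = 8/6647 = 0.00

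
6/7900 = 3/3950 = 0.00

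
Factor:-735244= - 2^2*397^1*463^1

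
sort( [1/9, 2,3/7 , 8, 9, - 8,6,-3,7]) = [ - 8 , - 3,1/9, 3/7, 2,6,7,8,9]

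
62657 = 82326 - 19669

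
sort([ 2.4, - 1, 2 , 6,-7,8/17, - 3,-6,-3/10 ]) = [-7, - 6, - 3, - 1, - 3/10 , 8/17, 2,2.4, 6]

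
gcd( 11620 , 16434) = 166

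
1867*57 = 106419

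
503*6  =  3018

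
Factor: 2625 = 3^1*5^3*7^1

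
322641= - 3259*(-99) 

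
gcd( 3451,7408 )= 1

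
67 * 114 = 7638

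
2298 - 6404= - 4106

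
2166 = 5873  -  3707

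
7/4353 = 7/4353  =  0.00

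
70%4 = 2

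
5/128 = 5/128  =  0.04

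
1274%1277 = 1274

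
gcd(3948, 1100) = 4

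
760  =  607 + 153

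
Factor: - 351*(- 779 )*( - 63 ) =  - 17226027 = -3^5 * 7^1*13^1 * 19^1*41^1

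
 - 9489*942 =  - 8938638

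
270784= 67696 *4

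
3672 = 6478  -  2806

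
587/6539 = 587/6539 = 0.09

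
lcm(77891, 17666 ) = 1713602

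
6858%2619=1620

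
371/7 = 53 = 53.00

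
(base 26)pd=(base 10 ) 663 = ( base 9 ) 816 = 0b1010010111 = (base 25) 11d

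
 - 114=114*( - 1 )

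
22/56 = 11/28  =  0.39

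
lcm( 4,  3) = 12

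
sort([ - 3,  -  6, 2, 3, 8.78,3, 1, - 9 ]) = [ -9,-6, - 3, 1, 2, 3,3, 8.78 ] 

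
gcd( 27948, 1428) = 204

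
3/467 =3/467 = 0.01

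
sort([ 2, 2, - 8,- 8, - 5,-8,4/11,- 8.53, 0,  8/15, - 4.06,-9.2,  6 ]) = [ - 9.2,-8.53,- 8, -8,-8,  -  5, - 4.06,0,4/11,8/15, 2,2, 6]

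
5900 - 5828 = 72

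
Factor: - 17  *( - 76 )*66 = 2^3*3^1*11^1*17^1*19^1 = 85272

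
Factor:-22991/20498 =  - 2^(  -  1 )*37^( - 1 ) * 83^1 = -  83/74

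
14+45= 59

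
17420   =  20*871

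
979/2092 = 979/2092 =0.47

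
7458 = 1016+6442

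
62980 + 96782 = 159762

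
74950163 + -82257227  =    -  7307064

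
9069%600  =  69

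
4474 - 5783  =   - 1309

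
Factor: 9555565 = 5^1*227^1*8419^1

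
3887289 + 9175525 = 13062814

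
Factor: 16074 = 2^1*3^2 * 19^1 * 47^1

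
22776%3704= 552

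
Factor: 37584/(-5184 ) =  - 29/4 = -  2^( - 2 )*29^1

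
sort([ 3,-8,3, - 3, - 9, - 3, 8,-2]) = [  -  9, - 8, - 3,  -  3,- 2 , 3,3,8]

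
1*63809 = 63809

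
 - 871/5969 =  - 871/5969 = -  0.15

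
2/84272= 1/42136 = 0.00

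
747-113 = 634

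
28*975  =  27300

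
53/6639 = 53/6639 = 0.01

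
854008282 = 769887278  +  84121004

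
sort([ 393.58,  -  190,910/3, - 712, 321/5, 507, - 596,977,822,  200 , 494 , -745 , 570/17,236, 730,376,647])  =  [ - 745, - 712, - 596 ,-190,570/17  ,  321/5,200, 236,910/3,376,393.58,494,507, 647,730,822,977 ] 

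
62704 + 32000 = 94704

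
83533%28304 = 26925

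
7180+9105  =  16285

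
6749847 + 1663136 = 8412983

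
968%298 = 74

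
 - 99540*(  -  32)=3185280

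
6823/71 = 96 + 7/71 = 96.10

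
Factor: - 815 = -5^1*163^1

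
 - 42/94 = -21/47 = - 0.45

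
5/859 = 5/859 = 0.01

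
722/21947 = 722/21947 =0.03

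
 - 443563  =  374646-818209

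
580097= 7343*79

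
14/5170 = 7/2585 = 0.00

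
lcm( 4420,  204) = 13260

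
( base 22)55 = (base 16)73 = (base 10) 115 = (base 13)8B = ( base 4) 1303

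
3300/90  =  110/3 =36.67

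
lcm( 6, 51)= 102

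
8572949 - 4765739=3807210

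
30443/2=15221+ 1/2 = 15221.50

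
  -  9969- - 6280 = - 3689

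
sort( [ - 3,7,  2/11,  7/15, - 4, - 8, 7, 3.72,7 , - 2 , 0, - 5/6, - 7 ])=[ - 8, - 7, - 4, - 3, - 2, - 5/6  ,  0,  2/11, 7/15, 3.72,  7,  7,  7]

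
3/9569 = 3/9569= 0.00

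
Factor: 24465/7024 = 2^( - 4 )*3^1*5^1*7^1* 233^1*439^( - 1)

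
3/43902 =1/14634 = 0.00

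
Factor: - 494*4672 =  - 2307968 = - 2^7*13^1*19^1*73^1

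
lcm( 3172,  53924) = 53924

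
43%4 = 3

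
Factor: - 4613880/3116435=-2^3*3^1*7^( - 1 )*38449^1*89041^( - 1)=- 922776/623287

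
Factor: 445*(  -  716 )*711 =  - 2^2*3^2*5^1*79^1*89^1*179^1 = -226538820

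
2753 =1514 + 1239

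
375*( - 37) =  - 13875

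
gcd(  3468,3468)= 3468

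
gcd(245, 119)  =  7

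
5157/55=93 + 42/55 =93.76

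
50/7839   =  50/7839 = 0.01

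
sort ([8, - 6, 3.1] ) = [ - 6,  3.1, 8 ]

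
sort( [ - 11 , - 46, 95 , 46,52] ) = [ - 46, - 11 , 46, 52,95 ]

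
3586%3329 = 257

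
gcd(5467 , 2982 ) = 497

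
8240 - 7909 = 331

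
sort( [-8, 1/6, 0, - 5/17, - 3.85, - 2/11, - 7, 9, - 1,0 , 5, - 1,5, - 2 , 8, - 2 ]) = [ - 8, - 7, - 3.85, - 2, - 2,-1, - 1, - 5/17 , - 2/11,  0, 0,  1/6, 5,5 , 8, 9]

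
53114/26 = 26557/13 = 2042.85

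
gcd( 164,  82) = 82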